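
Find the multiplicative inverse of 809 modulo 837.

269

837 = 1·809 + 28
809 = 28·28 + 25
28 = 1·25 + 3
25 = 8·3 + 1
3 = 3·1 + 0
gcd(809, 837) = 1, so the inverse exists.
Bézout: 1 = −260·837 + 269·809.
So 809⁻¹ ≡ 269 (mod 837).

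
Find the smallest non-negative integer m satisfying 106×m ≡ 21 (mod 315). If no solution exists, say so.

gcd(106, 315) = 1, so a unique solution mod 315 exists.
106⁻¹ ≡ 211 (mod 315).
m ≡ 211×21 ≡ 21 (mod 315).

21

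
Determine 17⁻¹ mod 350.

Apply the Euclidean algorithm and back-substitute:
350 = 20*17 + 10
17 = 1*10 + 7
10 = 1*7 + 3
7 = 2*3 + 1
3 = 3*1 + 0
gcd(17, 350) = 1, so the inverse exists.
Bézout: 1 = −5*350 + 103*17.
So 17⁻¹ ≡ 103 (mod 350).

103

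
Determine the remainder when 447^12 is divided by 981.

801

Compute successive squares:
447^1 ≡ 447 (mod 981)
447^2 ≡ 447^2 = 199809 ≡ 666 (mod 981)
447^4 ≡ 666^2 = 443556 ≡ 144 (mod 981)
447^8 ≡ 144^2 = 20736 ≡ 135 (mod 981)
447^12 = 447^8 * 447^4 ≡ 135 * 144 (mod 981).
135 * 144 = 19440 ≡ 801 (mod 981).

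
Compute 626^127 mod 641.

Compute successive squares:
127 in binary is 1111111, i.e. 127 = 64 + 32 + 16 + 8 + 4 + 2 + 1.
626^1 ≡ 626 (mod 641)
626^2 ≡ 626^2 = 391876 ≡ 225 (mod 641)
626^4 ≡ 225^2 = 50625 ≡ 627 (mod 641)
626^8 ≡ 627^2 = 393129 ≡ 196 (mod 641)
626^16 ≡ 196^2 = 38416 ≡ 597 (mod 641)
626^32 ≡ 597^2 = 356409 ≡ 13 (mod 641)
626^64 ≡ 13^2 = 169 (mod 641)
626^127 = 626^64 * 626^32 * 626^16 * 626^8 * 626^4 * 626^2 * 626^1 ≡ 169 * 13 * 597 * 196 * 627 * 225 * 626 (mod 641).
Accumulate the product:
169 * 13 = 2197 ≡ 274
274 * 597 = 163578 ≡ 123
123 * 196 = 24108 ≡ 391
391 * 627 = 245157 ≡ 295
295 * 225 = 66375 ≡ 352
352 * 626 = 220352 ≡ 489

489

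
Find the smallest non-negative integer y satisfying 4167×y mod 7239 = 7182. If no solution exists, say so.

304

gcd(4167, 7239) = 3, and 3 | 7182, so solutions exist.
Divide through by 3: 1389×y ≡ 2394 (mod 2413).
1389⁻¹ ≡ 238 (mod 2413).
y ≡ 238×2394 ≡ 304 (mod 2413).
The smallest non-negative solution is y = 304.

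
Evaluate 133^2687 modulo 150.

127

By square-and-multiply:
2687 in binary is 101001111111, i.e. 2687 = 2048 + 512 + 64 + 32 + 16 + 8 + 4 + 2 + 1.
133^1 ≡ 133 (mod 150)
133^2 ≡ 133^2 = 17689 ≡ 139 (mod 150)
133^4 ≡ 139^2 = 19321 ≡ 121 (mod 150)
133^8 ≡ 121^2 = 14641 ≡ 91 (mod 150)
133^16 ≡ 91^2 = 8281 ≡ 31 (mod 150)
133^32 ≡ 31^2 = 961 ≡ 61 (mod 150)
133^64 ≡ 61^2 = 3721 ≡ 121 (mod 150)
133^128 ≡ 121^2 = 14641 ≡ 91 (mod 150)
133^256 ≡ 91^2 = 8281 ≡ 31 (mod 150)
133^512 ≡ 31^2 = 961 ≡ 61 (mod 150)
133^1024 ≡ 61^2 = 3721 ≡ 121 (mod 150)
133^2048 ≡ 121^2 = 14641 ≡ 91 (mod 150)
133^2687 = 133^2048 × 133^512 × 133^64 × 133^32 × 133^16 × 133^8 × 133^4 × 133^2 × 133^1 ≡ 91 × 61 × 121 × 61 × 31 × 91 × 121 × 139 × 133 (mod 150).
Accumulate the product:
91 × 61 = 5551 ≡ 1
1 × 121 = 121
121 × 61 = 7381 ≡ 31
31 × 31 = 961 ≡ 61
61 × 91 = 5551 ≡ 1
1 × 121 = 121
121 × 139 = 16819 ≡ 19
19 × 133 = 2527 ≡ 127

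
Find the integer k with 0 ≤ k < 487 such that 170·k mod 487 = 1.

Apply the Euclidean algorithm and back-substitute:
487 = 2·170 + 147
170 = 1·147 + 23
147 = 6·23 + 9
23 = 2·9 + 5
9 = 1·5 + 4
5 = 1·4 + 1
4 = 4·1 + 0
gcd(170, 487) = 1, so the inverse exists.
Bézout: 1 = −37·487 + 106·170.
So 170⁻¹ ≡ 106 (mod 487).

106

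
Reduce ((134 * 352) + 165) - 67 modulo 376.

134 * 352 = 47168 ≡ 168 (mod 376)
168 + 165 = 333
333 - 67 = 266

266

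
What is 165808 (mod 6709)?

4792

165808 = 24·6709 + 4792, so 165808 ≡ 4792 (mod 6709).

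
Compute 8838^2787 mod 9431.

5853

2787 in binary is 101011100011, i.e. 2787 = 2048 + 512 + 128 + 64 + 32 + 2 + 1.
8838^1 ≡ 8838 (mod 9431)
8838^2 ≡ 8838^2 = 78110244 ≡ 2702 (mod 9431)
8838^4 ≡ 2702^2 = 7300804 ≡ 1210 (mod 9431)
8838^8 ≡ 1210^2 = 1464100 ≡ 2295 (mod 9431)
8838^16 ≡ 2295^2 = 5267025 ≡ 4527 (mod 9431)
8838^32 ≡ 4527^2 = 20493729 ≡ 166 (mod 9431)
8838^64 ≡ 166^2 = 27556 ≡ 8694 (mod 9431)
8838^128 ≡ 8694^2 = 75585636 ≡ 5602 (mod 9431)
8838^256 ≡ 5602^2 = 31382404 ≡ 5467 (mod 9431)
8838^512 ≡ 5467^2 = 29888089 ≡ 1250 (mod 9431)
8838^1024 ≡ 1250^2 = 1562500 ≡ 6385 (mod 9431)
8838^2048 ≡ 6385^2 = 40768225 ≡ 7443 (mod 9431)
8838^2787 = 8838^2048 * 8838^512 * 8838^128 * 8838^64 * 8838^32 * 8838^2 * 8838^1 ≡ 7443 * 1250 * 5602 * 8694 * 166 * 2702 * 8838 (mod 9431).
Accumulate the product:
7443 * 1250 = 9303750 ≡ 4784
4784 * 5602 = 26799968 ≡ 6497
6497 * 8694 = 56484918 ≡ 2659
2659 * 166 = 441394 ≡ 7568
7568 * 2702 = 20448736 ≡ 2328
2328 * 8838 = 20574864 ≡ 5853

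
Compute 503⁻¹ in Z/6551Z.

6551 = 13×503 + 12
503 = 41×12 + 11
12 = 1×11 + 1
11 = 11×1 + 0
gcd(503, 6551) = 1, so the inverse exists.
Bézout: 1 = 42×6551 − 547×503.
So 503⁻¹ ≡ −547 ≡ 6004 (mod 6551).

6004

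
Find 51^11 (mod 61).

43

By square-and-multiply:
11 in binary is 1011, i.e. 11 = 8 + 2 + 1.
51^1 ≡ 51 (mod 61)
51^2 ≡ 51^2 = 2601 ≡ 39 (mod 61)
51^4 ≡ 39^2 = 1521 ≡ 57 (mod 61)
51^8 ≡ 57^2 = 3249 ≡ 16 (mod 61)
51^11 = 51^8 × 51^2 × 51^1 ≡ 16 × 39 × 51 (mod 61).
Accumulate the product:
16 × 39 = 624 ≡ 14
14 × 51 = 714 ≡ 43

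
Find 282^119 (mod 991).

374

Using repeated squaring:
119 in binary is 1110111, i.e. 119 = 64 + 32 + 16 + 4 + 2 + 1.
282^1 ≡ 282 (mod 991)
282^2 ≡ 282^2 = 79524 ≡ 244 (mod 991)
282^4 ≡ 244^2 = 59536 ≡ 76 (mod 991)
282^8 ≡ 76^2 = 5776 ≡ 821 (mod 991)
282^16 ≡ 821^2 = 674041 ≡ 161 (mod 991)
282^32 ≡ 161^2 = 25921 ≡ 155 (mod 991)
282^64 ≡ 155^2 = 24025 ≡ 241 (mod 991)
282^119 = 282^64 × 282^32 × 282^16 × 282^4 × 282^2 × 282^1 ≡ 241 × 155 × 161 × 76 × 244 × 282 (mod 991).
Accumulate the product:
241 × 155 = 37355 ≡ 688
688 × 161 = 110768 ≡ 767
767 × 76 = 58292 ≡ 814
814 × 244 = 198616 ≡ 416
416 × 282 = 117312 ≡ 374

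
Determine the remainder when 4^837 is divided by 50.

By square-and-multiply:
4^1 ≡ 4 (mod 50)
4^2 ≡ 4^2 = 16 (mod 50)
4^4 ≡ 16^2 = 256 ≡ 6 (mod 50)
4^8 ≡ 6^2 = 36 (mod 50)
4^16 ≡ 36^2 = 1296 ≡ 46 (mod 50)
4^32 ≡ 46^2 = 2116 ≡ 16 (mod 50)
4^64 ≡ 16^2 = 256 ≡ 6 (mod 50)
4^128 ≡ 6^2 = 36 (mod 50)
4^256 ≡ 36^2 = 1296 ≡ 46 (mod 50)
4^512 ≡ 46^2 = 2116 ≡ 16 (mod 50)
4^837 = 4^512 * 4^256 * 4^64 * 4^4 * 4^1 ≡ 16 * 46 * 6 * 6 * 4 (mod 50).
Accumulate the product:
16 * 46 = 736 ≡ 36
36 * 6 = 216 ≡ 16
16 * 6 = 96 ≡ 46
46 * 4 = 184 ≡ 34

34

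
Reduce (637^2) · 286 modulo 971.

(637)^2 ≡ 862 (mod 971)
862 · 286 = 246532 ≡ 869 (mod 971)

869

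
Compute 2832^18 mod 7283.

4319

2832^1 ≡ 2832 (mod 7283)
2832^2 ≡ 2832^2 = 8020224 ≡ 1641 (mod 7283)
2832^4 ≡ 1641^2 = 2692881 ≡ 5454 (mod 7283)
2832^8 ≡ 5454^2 = 29746116 ≡ 2344 (mod 7283)
2832^16 ≡ 2344^2 = 5494336 ≡ 2954 (mod 7283)
2832^18 = 2832^16 × 2832^2 ≡ 2954 × 1641 (mod 7283).
2954 × 1641 = 4847514 ≡ 4319 (mod 7283).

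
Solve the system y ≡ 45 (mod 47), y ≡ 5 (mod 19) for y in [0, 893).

47⁻¹ mod 19: 47×17 ≡ 1 (mod 19), so 47⁻¹ ≡ 17.
y = 45 + 47×((5 − 45)×17 mod 19) = 45 + 47×4 = 233.

233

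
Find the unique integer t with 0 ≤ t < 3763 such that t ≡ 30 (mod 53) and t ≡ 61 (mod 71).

984

53⁻¹ mod 71: 53*67 ≡ 1 (mod 71), so 53⁻¹ ≡ 67.
t = 30 + 53*((61 − 30)*67 mod 71) = 30 + 53*18 = 984.
Check: 984 mod 53 = 30, 984 mod 71 = 61. ✓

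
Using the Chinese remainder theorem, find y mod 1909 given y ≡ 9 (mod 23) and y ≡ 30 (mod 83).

23⁻¹ mod 83: 23*65 ≡ 1 (mod 83), so 23⁻¹ ≡ 65.
y = 9 + 23*((30 − 9)*65 mod 83) = 9 + 23*37 = 860.

860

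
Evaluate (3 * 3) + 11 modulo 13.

3 * 3 = 9
9 + 11 = 20 ≡ 7 (mod 13)

7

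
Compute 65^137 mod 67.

137 in binary is 10001001, i.e. 137 = 128 + 8 + 1.
65^1 ≡ 65 (mod 67)
65^2 ≡ 65^2 = 4225 ≡ 4 (mod 67)
65^4 ≡ 4^2 = 16 (mod 67)
65^8 ≡ 16^2 = 256 ≡ 55 (mod 67)
65^16 ≡ 55^2 = 3025 ≡ 10 (mod 67)
65^32 ≡ 10^2 = 100 ≡ 33 (mod 67)
65^64 ≡ 33^2 = 1089 ≡ 17 (mod 67)
65^128 ≡ 17^2 = 289 ≡ 21 (mod 67)
65^137 = 65^128 × 65^8 × 65^1 ≡ 21 × 55 × 65 (mod 67).
Accumulate the product:
21 × 55 = 1155 ≡ 16
16 × 65 = 1040 ≡ 35

35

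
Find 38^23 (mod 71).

19

23 in binary is 10111, i.e. 23 = 16 + 4 + 2 + 1.
38^1 ≡ 38 (mod 71)
38^2 ≡ 38^2 = 1444 ≡ 24 (mod 71)
38^4 ≡ 24^2 = 576 ≡ 8 (mod 71)
38^8 ≡ 8^2 = 64 (mod 71)
38^16 ≡ 64^2 = 4096 ≡ 49 (mod 71)
38^23 = 38^16 * 38^4 * 38^2 * 38^1 ≡ 49 * 8 * 24 * 38 (mod 71).
Accumulate the product:
49 * 8 = 392 ≡ 37
37 * 24 = 888 ≡ 36
36 * 38 = 1368 ≡ 19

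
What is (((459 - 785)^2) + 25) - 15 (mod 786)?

459 - 785 = -326 ≡ 460 (mod 786)
(460)^2 ≡ 166 (mod 786)
166 + 25 = 191
191 - 15 = 176

176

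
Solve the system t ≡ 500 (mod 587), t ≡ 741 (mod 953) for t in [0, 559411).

587⁻¹ mod 953: 587*138 ≡ 1 (mod 953), so 587⁻¹ ≡ 138.
t = 500 + 587*((741 − 500)*138 mod 953) = 500 + 587*856 = 502972.

502972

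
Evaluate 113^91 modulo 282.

91 in binary is 1011011, i.e. 91 = 64 + 16 + 8 + 2 + 1.
113^1 ≡ 113 (mod 282)
113^2 ≡ 113^2 = 12769 ≡ 79 (mod 282)
113^4 ≡ 79^2 = 6241 ≡ 37 (mod 282)
113^8 ≡ 37^2 = 1369 ≡ 241 (mod 282)
113^16 ≡ 241^2 = 58081 ≡ 271 (mod 282)
113^32 ≡ 271^2 = 73441 ≡ 121 (mod 282)
113^64 ≡ 121^2 = 14641 ≡ 259 (mod 282)
113^91 = 113^64 · 113^16 · 113^8 · 113^2 · 113^1 ≡ 259 · 271 · 241 · 79 · 113 (mod 282).
Accumulate the product:
259 · 271 = 70189 ≡ 253
253 · 241 = 60973 ≡ 61
61 · 79 = 4819 ≡ 25
25 · 113 = 2825 ≡ 5

5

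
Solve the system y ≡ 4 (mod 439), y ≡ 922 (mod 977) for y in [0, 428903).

439⁻¹ mod 977: 439·750 ≡ 1 (mod 977), so 439⁻¹ ≡ 750.
y = 4 + 439·((922 − 4)·750 mod 977) = 4 + 439·692 = 303792.

303792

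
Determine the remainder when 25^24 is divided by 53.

24

Using repeated squaring:
24 in binary is 11000, i.e. 24 = 16 + 8.
25^1 ≡ 25 (mod 53)
25^2 ≡ 25^2 = 625 ≡ 42 (mod 53)
25^4 ≡ 42^2 = 1764 ≡ 15 (mod 53)
25^8 ≡ 15^2 = 225 ≡ 13 (mod 53)
25^16 ≡ 13^2 = 169 ≡ 10 (mod 53)
25^24 = 25^16 · 25^8 ≡ 10 · 13 (mod 53).
10 · 13 = 130 ≡ 24 (mod 53).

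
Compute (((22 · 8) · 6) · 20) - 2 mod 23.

22 · 8 = 176 ≡ 15 (mod 23)
15 · 6 = 90 ≡ 21 (mod 23)
21 · 20 = 420 ≡ 6 (mod 23)
6 - 2 = 4

4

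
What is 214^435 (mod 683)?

173

Using repeated squaring:
435 in binary is 110110011, i.e. 435 = 256 + 128 + 32 + 16 + 2 + 1.
214^1 ≡ 214 (mod 683)
214^2 ≡ 214^2 = 45796 ≡ 35 (mod 683)
214^4 ≡ 35^2 = 1225 ≡ 542 (mod 683)
214^8 ≡ 542^2 = 293764 ≡ 74 (mod 683)
214^16 ≡ 74^2 = 5476 ≡ 12 (mod 683)
214^32 ≡ 12^2 = 144 (mod 683)
214^64 ≡ 144^2 = 20736 ≡ 246 (mod 683)
214^128 ≡ 246^2 = 60516 ≡ 412 (mod 683)
214^256 ≡ 412^2 = 169744 ≡ 360 (mod 683)
214^435 = 214^256 * 214^128 * 214^32 * 214^16 * 214^2 * 214^1 ≡ 360 * 412 * 144 * 12 * 35 * 214 (mod 683).
Accumulate the product:
360 * 412 = 148320 ≡ 109
109 * 144 = 15696 ≡ 670
670 * 12 = 8040 ≡ 527
527 * 35 = 18445 ≡ 4
4 * 214 = 856 ≡ 173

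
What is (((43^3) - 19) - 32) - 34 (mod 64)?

(43)^3 ≡ 19 (mod 64)
19 - 19 = 0
0 - 32 = -32 ≡ 32 (mod 64)
32 - 34 = -2 ≡ 62 (mod 64)

62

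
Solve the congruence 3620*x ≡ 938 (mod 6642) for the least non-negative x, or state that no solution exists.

2791

gcd(3620, 6642) = 2, and 2 | 938, so solutions exist.
Divide through by 2: 1810*x mod 3321 = 469.
1810⁻¹ ≡ 622 (mod 3321).
x ≡ 622*469 ≡ 2791 (mod 3321).
The smallest non-negative solution is x = 2791.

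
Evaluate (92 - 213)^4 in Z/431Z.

92 - 213 = -121 ≡ 310 (mod 431)
(310)^4 ≡ 169 (mod 431)

169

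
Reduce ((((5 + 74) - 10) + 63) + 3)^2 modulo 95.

5 + 74 = 79
79 - 10 = 69
69 + 63 = 132 ≡ 37 (mod 95)
37 + 3 = 40
(40)^2 ≡ 80 (mod 95)

80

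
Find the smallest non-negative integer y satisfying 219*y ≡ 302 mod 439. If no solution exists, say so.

274

gcd(219, 439) = 1, so a unique solution mod 439 exists.
219⁻¹ ≡ 437 (mod 439).
y ≡ 437*302 ≡ 274 (mod 439).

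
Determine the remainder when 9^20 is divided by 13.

By square-and-multiply:
9^1 ≡ 9 (mod 13)
9^2 ≡ 9^2 = 81 ≡ 3 (mod 13)
9^4 ≡ 3^2 = 9 (mod 13)
9^8 ≡ 9^2 = 81 ≡ 3 (mod 13)
9^16 ≡ 3^2 = 9 (mod 13)
9^20 = 9^16 * 9^4 ≡ 9 * 9 (mod 13).
9 * 9 = 81 ≡ 3 (mod 13).

3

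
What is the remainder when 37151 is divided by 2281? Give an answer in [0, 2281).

37151 = 16·2281 + 655, so 37151 ≡ 655 (mod 2281).

655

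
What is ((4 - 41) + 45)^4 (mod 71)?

4 - 41 = -37 ≡ 34 (mod 71)
34 + 45 = 79 ≡ 8 (mod 71)
(8)^4 ≡ 49 (mod 71)

49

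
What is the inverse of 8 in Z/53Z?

20

53 = 6×8 + 5
8 = 1×5 + 3
5 = 1×3 + 2
3 = 1×2 + 1
2 = 2×1 + 0
gcd(8, 53) = 1, so the inverse exists.
Back-substitute for 1:
1 = 1×3 − 1×2
  = −1×5 + 2×3
  = 2×8 − 3×5
  = −3×53 + 20×8
So 8⁻¹ ≡ 20 (mod 53).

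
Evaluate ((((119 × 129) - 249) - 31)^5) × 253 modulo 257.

119 × 129 = 15351 ≡ 188 (mod 257)
188 - 249 = -61 ≡ 196 (mod 257)
196 - 31 = 165
(165)^5 ≡ 140 (mod 257)
140 × 253 = 35420 ≡ 211 (mod 257)

211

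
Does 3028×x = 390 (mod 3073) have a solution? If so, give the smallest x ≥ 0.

2040

gcd(3028, 3073) = 1, so a unique solution mod 3073 exists.
3028⁻¹ ≡ 478 (mod 3073).
x ≡ 478×390 ≡ 2040 (mod 3073).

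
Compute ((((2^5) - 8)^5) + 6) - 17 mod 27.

(2)^5 ≡ 5 (mod 27)
5 - 8 = -3 ≡ 24 (mod 27)
(24)^5 ≡ 0 (mod 27)
0 + 6 = 6
6 - 17 = -11 ≡ 16 (mod 27)

16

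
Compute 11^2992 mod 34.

By square-and-multiply:
2992 in binary is 101110110000, i.e. 2992 = 2048 + 512 + 256 + 128 + 32 + 16.
11^1 ≡ 11 (mod 34)
11^2 ≡ 11^2 = 121 ≡ 19 (mod 34)
11^4 ≡ 19^2 = 361 ≡ 21 (mod 34)
11^8 ≡ 21^2 = 441 ≡ 33 (mod 34)
11^16 ≡ 33^2 = 1089 ≡ 1 (mod 34)
11^32 ≡ 1^2 = 1 (mod 34)
11^64 ≡ 1^2 = 1 (mod 34)
11^128 ≡ 1^2 = 1 (mod 34)
11^256 ≡ 1^2 = 1 (mod 34)
11^512 ≡ 1^2 = 1 (mod 34)
11^1024 ≡ 1^2 = 1 (mod 34)
11^2048 ≡ 1^2 = 1 (mod 34)
11^2992 = 11^2048 · 11^512 · 11^256 · 11^128 · 11^32 · 11^16 ≡ 1 · 1 · 1 · 1 · 1 · 1 (mod 34).
Accumulate the product:
1 · 1 = 1
1 · 1 = 1
1 · 1 = 1
1 · 1 = 1
1 · 1 = 1

1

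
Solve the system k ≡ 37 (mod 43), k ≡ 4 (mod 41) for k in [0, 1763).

43⁻¹ mod 41: 43·21 ≡ 1 (mod 41), so 43⁻¹ ≡ 21.
k = 37 + 43·((4 − 37)·21 mod 41) = 37 + 43·4 = 209.

209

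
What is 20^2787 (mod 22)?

4

2787 in binary is 101011100011, i.e. 2787 = 2048 + 512 + 128 + 64 + 32 + 2 + 1.
20^1 ≡ 20 (mod 22)
20^2 ≡ 20^2 = 400 ≡ 4 (mod 22)
20^4 ≡ 4^2 = 16 (mod 22)
20^8 ≡ 16^2 = 256 ≡ 14 (mod 22)
20^16 ≡ 14^2 = 196 ≡ 20 (mod 22)
20^32 ≡ 20^2 = 400 ≡ 4 (mod 22)
20^64 ≡ 4^2 = 16 (mod 22)
20^128 ≡ 16^2 = 256 ≡ 14 (mod 22)
20^256 ≡ 14^2 = 196 ≡ 20 (mod 22)
20^512 ≡ 20^2 = 400 ≡ 4 (mod 22)
20^1024 ≡ 4^2 = 16 (mod 22)
20^2048 ≡ 16^2 = 256 ≡ 14 (mod 22)
20^2787 = 20^2048 · 20^512 · 20^128 · 20^64 · 20^32 · 20^2 · 20^1 ≡ 14 · 4 · 14 · 16 · 4 · 4 · 20 (mod 22).
Accumulate the product:
14 · 4 = 56 ≡ 12
12 · 14 = 168 ≡ 14
14 · 16 = 224 ≡ 4
4 · 4 = 16
16 · 4 = 64 ≡ 20
20 · 20 = 400 ≡ 4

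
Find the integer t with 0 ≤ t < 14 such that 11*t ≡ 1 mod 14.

Run the extended Euclidean algorithm:
14 = 1×11 + 3
11 = 3×3 + 2
3 = 1×2 + 1
2 = 2×1 + 0
gcd(11, 14) = 1, so the inverse exists.
Bézout: 1 = 4×14 − 5×11.
So 11⁻¹ ≡ −5 ≡ 9 (mod 14).

9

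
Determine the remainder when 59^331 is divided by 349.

59^1 ≡ 59 (mod 349)
59^2 ≡ 59^2 = 3481 ≡ 340 (mod 349)
59^4 ≡ 340^2 = 115600 ≡ 81 (mod 349)
59^8 ≡ 81^2 = 6561 ≡ 279 (mod 349)
59^16 ≡ 279^2 = 77841 ≡ 14 (mod 349)
59^32 ≡ 14^2 = 196 (mod 349)
59^64 ≡ 196^2 = 38416 ≡ 26 (mod 349)
59^128 ≡ 26^2 = 676 ≡ 327 (mod 349)
59^256 ≡ 327^2 = 106929 ≡ 135 (mod 349)
59^331 = 59^256 * 59^64 * 59^8 * 59^2 * 59^1 ≡ 135 * 26 * 279 * 340 * 59 (mod 349).
Accumulate the product:
135 * 26 = 3510 ≡ 20
20 * 279 = 5580 ≡ 345
345 * 340 = 117300 ≡ 36
36 * 59 = 2124 ≡ 30

30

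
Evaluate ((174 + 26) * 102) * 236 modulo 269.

107

174 + 26 = 200
200 * 102 = 20400 ≡ 225 (mod 269)
225 * 236 = 53100 ≡ 107 (mod 269)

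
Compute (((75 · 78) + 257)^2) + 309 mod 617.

576

75 · 78 = 5850 ≡ 297 (mod 617)
297 + 257 = 554
(554)^2 ≡ 267 (mod 617)
267 + 309 = 576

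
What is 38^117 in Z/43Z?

Compute successive squares:
117 in binary is 1110101, i.e. 117 = 64 + 32 + 16 + 4 + 1.
38^1 ≡ 38 (mod 43)
38^2 ≡ 38^2 = 1444 ≡ 25 (mod 43)
38^4 ≡ 25^2 = 625 ≡ 23 (mod 43)
38^8 ≡ 23^2 = 529 ≡ 13 (mod 43)
38^16 ≡ 13^2 = 169 ≡ 40 (mod 43)
38^32 ≡ 40^2 = 1600 ≡ 9 (mod 43)
38^64 ≡ 9^2 = 81 ≡ 38 (mod 43)
38^117 = 38^64 × 38^32 × 38^16 × 38^4 × 38^1 ≡ 38 × 9 × 40 × 23 × 38 (mod 43).
Accumulate the product:
38 × 9 = 342 ≡ 41
41 × 40 = 1640 ≡ 6
6 × 23 = 138 ≡ 9
9 × 38 = 342 ≡ 41

41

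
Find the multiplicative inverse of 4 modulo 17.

13

17 = 4×4 + 1
4 = 4×1 + 0
gcd(4, 17) = 1, so the inverse exists.
Bézout: 1 = 1×17 − 4×4.
So 4⁻¹ ≡ −4 ≡ 13 (mod 17).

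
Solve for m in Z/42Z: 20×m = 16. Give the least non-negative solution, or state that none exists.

5

gcd(20, 42) = 2, and 2 | 16, so solutions exist.
Divide through by 2: 10×m = 8 (mod 21).
10⁻¹ ≡ 19 (mod 21).
m ≡ 19×8 ≡ 5 (mod 21).
The smallest non-negative solution is m = 5.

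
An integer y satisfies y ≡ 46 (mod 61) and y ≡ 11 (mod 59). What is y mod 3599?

778

61⁻¹ mod 59: 61·30 ≡ 1 (mod 59), so 61⁻¹ ≡ 30.
y = 46 + 61·((11 − 46)·30 mod 59) = 46 + 61·12 = 778.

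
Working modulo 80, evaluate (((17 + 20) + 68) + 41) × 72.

32

17 + 20 = 37
37 + 68 = 105 ≡ 25 (mod 80)
25 + 41 = 66
66 × 72 = 4752 ≡ 32 (mod 80)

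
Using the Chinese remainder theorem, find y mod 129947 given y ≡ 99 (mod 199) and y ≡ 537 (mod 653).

74326

199⁻¹ mod 653: 199·548 ≡ 1 (mod 653), so 199⁻¹ ≡ 548.
y = 99 + 199·((537 − 99)·548 mod 653) = 99 + 199·373 = 74326.
Check: 74326 mod 199 = 99, 74326 mod 653 = 537. ✓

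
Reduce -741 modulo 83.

6

-741 = -9*83 + 6, so -741 ≡ 6 (mod 83).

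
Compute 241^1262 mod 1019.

793

1262 in binary is 10011101110, i.e. 1262 = 1024 + 128 + 64 + 32 + 8 + 4 + 2.
241^1 ≡ 241 (mod 1019)
241^2 ≡ 241^2 = 58081 ≡ 1017 (mod 1019)
241^4 ≡ 1017^2 = 1034289 ≡ 4 (mod 1019)
241^8 ≡ 4^2 = 16 (mod 1019)
241^16 ≡ 16^2 = 256 (mod 1019)
241^32 ≡ 256^2 = 65536 ≡ 320 (mod 1019)
241^64 ≡ 320^2 = 102400 ≡ 500 (mod 1019)
241^128 ≡ 500^2 = 250000 ≡ 345 (mod 1019)
241^256 ≡ 345^2 = 119025 ≡ 821 (mod 1019)
241^512 ≡ 821^2 = 674041 ≡ 482 (mod 1019)
241^1024 ≡ 482^2 = 232324 ≡ 1011 (mod 1019)
241^1262 = 241^1024 × 241^128 × 241^64 × 241^32 × 241^8 × 241^4 × 241^2 ≡ 1011 × 345 × 500 × 320 × 16 × 4 × 1017 (mod 1019).
Accumulate the product:
1011 × 345 = 348795 ≡ 297
297 × 500 = 148500 ≡ 745
745 × 320 = 238400 ≡ 973
973 × 16 = 15568 ≡ 283
283 × 4 = 1132 ≡ 113
113 × 1017 = 114921 ≡ 793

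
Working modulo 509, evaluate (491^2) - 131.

193

(491)^2 ≡ 324 (mod 509)
324 - 131 = 193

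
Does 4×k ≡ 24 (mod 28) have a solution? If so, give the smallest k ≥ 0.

gcd(4, 28) = 4, and 4 | 24, so solutions exist.
Divide through by 4: 1×k = 6 (mod 7).
1⁻¹ ≡ 1 (mod 7).
k ≡ 1×6 ≡ 6 (mod 7).
The smallest non-negative solution is k = 6.

6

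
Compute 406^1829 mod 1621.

406^1 ≡ 406 (mod 1621)
406^2 ≡ 406^2 = 164836 ≡ 1115 (mod 1621)
406^4 ≡ 1115^2 = 1243225 ≡ 1539 (mod 1621)
406^8 ≡ 1539^2 = 2368521 ≡ 240 (mod 1621)
406^16 ≡ 240^2 = 57600 ≡ 865 (mod 1621)
406^32 ≡ 865^2 = 748225 ≡ 944 (mod 1621)
406^64 ≡ 944^2 = 891136 ≡ 1207 (mod 1621)
406^128 ≡ 1207^2 = 1456849 ≡ 1191 (mod 1621)
406^256 ≡ 1191^2 = 1418481 ≡ 106 (mod 1621)
406^512 ≡ 106^2 = 11236 ≡ 1510 (mod 1621)
406^1024 ≡ 1510^2 = 2280100 ≡ 974 (mod 1621)
406^1829 = 406^1024 × 406^512 × 406^256 × 406^32 × 406^4 × 406^1 ≡ 974 × 1510 × 106 × 944 × 1539 × 406 (mod 1621).
Accumulate the product:
974 × 1510 = 1470740 ≡ 493
493 × 106 = 52258 ≡ 386
386 × 944 = 364384 ≡ 1280
1280 × 1539 = 1969920 ≡ 405
405 × 406 = 164430 ≡ 709

709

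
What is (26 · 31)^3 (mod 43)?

2

26 · 31 = 806 ≡ 32 (mod 43)
(32)^3 ≡ 2 (mod 43)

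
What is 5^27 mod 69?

20

27 in binary is 11011, i.e. 27 = 16 + 8 + 2 + 1.
5^1 ≡ 5 (mod 69)
5^2 ≡ 5^2 = 25 (mod 69)
5^4 ≡ 25^2 = 625 ≡ 4 (mod 69)
5^8 ≡ 4^2 = 16 (mod 69)
5^16 ≡ 16^2 = 256 ≡ 49 (mod 69)
5^27 = 5^16 · 5^8 · 5^2 · 5^1 ≡ 49 · 16 · 25 · 5 (mod 69).
Accumulate the product:
49 · 16 = 784 ≡ 25
25 · 25 = 625 ≡ 4
4 · 5 = 20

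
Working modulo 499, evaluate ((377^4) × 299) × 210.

(377)^4 ≡ 410 (mod 499)
410 × 299 = 122590 ≡ 335 (mod 499)
335 × 210 = 70350 ≡ 490 (mod 499)

490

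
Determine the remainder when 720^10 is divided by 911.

10 in binary is 1010, i.e. 10 = 8 + 2.
720^1 ≡ 720 (mod 911)
720^2 ≡ 720^2 = 518400 ≡ 41 (mod 911)
720^4 ≡ 41^2 = 1681 ≡ 770 (mod 911)
720^8 ≡ 770^2 = 592900 ≡ 750 (mod 911)
720^10 = 720^8 * 720^2 ≡ 750 * 41 (mod 911).
750 * 41 = 30750 ≡ 687 (mod 911).

687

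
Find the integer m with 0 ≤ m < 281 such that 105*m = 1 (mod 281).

Run the extended Euclidean algorithm:
281 = 2·105 + 71
105 = 1·71 + 34
71 = 2·34 + 3
34 = 11·3 + 1
3 = 3·1 + 0
gcd(105, 281) = 1, so the inverse exists.
Bézout: 1 = −34·281 + 91·105.
So 105⁻¹ ≡ 91 (mod 281).

91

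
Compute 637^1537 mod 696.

1537 in binary is 11000000001, i.e. 1537 = 1024 + 512 + 1.
637^1 ≡ 637 (mod 696)
637^2 ≡ 637^2 = 405769 ≡ 1 (mod 696)
637^4 ≡ 1^2 = 1 (mod 696)
637^8 ≡ 1^2 = 1 (mod 696)
637^16 ≡ 1^2 = 1 (mod 696)
637^32 ≡ 1^2 = 1 (mod 696)
637^64 ≡ 1^2 = 1 (mod 696)
637^128 ≡ 1^2 = 1 (mod 696)
637^256 ≡ 1^2 = 1 (mod 696)
637^512 ≡ 1^2 = 1 (mod 696)
637^1024 ≡ 1^2 = 1 (mod 696)
637^1537 = 637^1024 × 637^512 × 637^1 ≡ 1 × 1 × 637 (mod 696).
Accumulate the product:
1 × 1 = 1
1 × 637 = 637

637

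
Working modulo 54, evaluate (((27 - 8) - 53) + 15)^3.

27 - 8 = 19
19 - 53 = -34 ≡ 20 (mod 54)
20 + 15 = 35
(35)^3 ≡ 53 (mod 54)

53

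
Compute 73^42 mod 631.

344

By square-and-multiply:
42 in binary is 101010, i.e. 42 = 32 + 8 + 2.
73^1 ≡ 73 (mod 631)
73^2 ≡ 73^2 = 5329 ≡ 281 (mod 631)
73^4 ≡ 281^2 = 78961 ≡ 86 (mod 631)
73^8 ≡ 86^2 = 7396 ≡ 455 (mod 631)
73^16 ≡ 455^2 = 207025 ≡ 57 (mod 631)
73^32 ≡ 57^2 = 3249 ≡ 94 (mod 631)
73^42 = 73^32 · 73^8 · 73^2 ≡ 94 · 455 · 281 (mod 631).
Accumulate the product:
94 · 455 = 42770 ≡ 493
493 · 281 = 138533 ≡ 344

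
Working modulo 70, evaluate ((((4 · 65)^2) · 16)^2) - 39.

21

4 · 65 = 260 ≡ 50 (mod 70)
(50)^2 ≡ 50 (mod 70)
50 · 16 = 800 ≡ 30 (mod 70)
(30)^2 ≡ 60 (mod 70)
60 - 39 = 21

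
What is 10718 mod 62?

10718 = 172*62 + 54, so 10718 ≡ 54 (mod 62).

54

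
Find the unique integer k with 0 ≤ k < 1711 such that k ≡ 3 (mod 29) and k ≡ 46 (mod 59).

931

29⁻¹ mod 59: 29×57 ≡ 1 (mod 59), so 29⁻¹ ≡ 57.
k = 3 + 29×((46 − 3)×57 mod 59) = 3 + 29×32 = 931.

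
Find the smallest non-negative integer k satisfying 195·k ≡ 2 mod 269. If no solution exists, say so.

gcd(195, 269) = 1, so a unique solution mod 269 exists.
195⁻¹ ≡ 229 (mod 269).
k ≡ 229·2 ≡ 189 (mod 269).

189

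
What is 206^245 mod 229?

198

Using repeated squaring:
206^1 ≡ 206 (mod 229)
206^2 ≡ 206^2 = 42436 ≡ 71 (mod 229)
206^4 ≡ 71^2 = 5041 ≡ 3 (mod 229)
206^8 ≡ 3^2 = 9 (mod 229)
206^16 ≡ 9^2 = 81 (mod 229)
206^32 ≡ 81^2 = 6561 ≡ 149 (mod 229)
206^64 ≡ 149^2 = 22201 ≡ 217 (mod 229)
206^128 ≡ 217^2 = 47089 ≡ 144 (mod 229)
206^245 = 206^128 × 206^64 × 206^32 × 206^16 × 206^4 × 206^1 ≡ 144 × 217 × 149 × 81 × 3 × 206 (mod 229).
Accumulate the product:
144 × 217 = 31248 ≡ 104
104 × 149 = 15496 ≡ 153
153 × 81 = 12393 ≡ 27
27 × 3 = 81
81 × 206 = 16686 ≡ 198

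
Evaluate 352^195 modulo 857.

37

Using repeated squaring:
195 in binary is 11000011, i.e. 195 = 128 + 64 + 2 + 1.
352^1 ≡ 352 (mod 857)
352^2 ≡ 352^2 = 123904 ≡ 496 (mod 857)
352^4 ≡ 496^2 = 246016 ≡ 57 (mod 857)
352^8 ≡ 57^2 = 3249 ≡ 678 (mod 857)
352^16 ≡ 678^2 = 459684 ≡ 332 (mod 857)
352^32 ≡ 332^2 = 110224 ≡ 528 (mod 857)
352^64 ≡ 528^2 = 278784 ≡ 259 (mod 857)
352^128 ≡ 259^2 = 67081 ≡ 235 (mod 857)
352^195 = 352^128 × 352^64 × 352^2 × 352^1 ≡ 235 × 259 × 496 × 352 (mod 857).
Accumulate the product:
235 × 259 = 60865 ≡ 18
18 × 496 = 8928 ≡ 358
358 × 352 = 126016 ≡ 37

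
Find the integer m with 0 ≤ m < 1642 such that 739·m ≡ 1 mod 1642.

831

Run the extended Euclidean algorithm:
1642 = 2×739 + 164
739 = 4×164 + 83
164 = 1×83 + 81
83 = 1×81 + 2
81 = 40×2 + 1
2 = 2×1 + 0
gcd(739, 1642) = 1, so the inverse exists.
Bézout: 1 = 365×1642 − 811×739.
So 739⁻¹ ≡ −811 ≡ 831 (mod 1642).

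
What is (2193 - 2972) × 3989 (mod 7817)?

2193 - 2972 = -779 ≡ 7038 (mod 7817)
7038 × 3989 = 28074582 ≡ 3735 (mod 7817)

3735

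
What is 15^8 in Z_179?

By square-and-multiply:
15^1 ≡ 15 (mod 179)
15^2 ≡ 15^2 = 225 ≡ 46 (mod 179)
15^4 ≡ 46^2 = 2116 ≡ 147 (mod 179)
15^8 ≡ 147^2 = 21609 ≡ 129 (mod 179)
So 15^8 ≡ 129 (mod 179).

129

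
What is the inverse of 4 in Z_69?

52

Apply the Euclidean algorithm and back-substitute:
69 = 17·4 + 1
4 = 4·1 + 0
gcd(4, 69) = 1, so the inverse exists.
Bézout: 1 = 1·69 − 17·4.
So 4⁻¹ ≡ −17 ≡ 52 (mod 69).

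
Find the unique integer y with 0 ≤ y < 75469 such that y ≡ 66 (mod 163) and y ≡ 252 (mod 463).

55812

163⁻¹ mod 463: 163·196 ≡ 1 (mod 463), so 163⁻¹ ≡ 196.
y = 66 + 163·((252 − 66)·196 mod 463) = 66 + 163·342 = 55812.
Check: 55812 mod 163 = 66, 55812 mod 463 = 252. ✓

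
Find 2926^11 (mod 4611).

Compute successive squares:
11 in binary is 1011, i.e. 11 = 8 + 2 + 1.
2926^1 ≡ 2926 (mod 4611)
2926^2 ≡ 2926^2 = 8561476 ≡ 3460 (mod 4611)
2926^4 ≡ 3460^2 = 11971600 ≡ 1444 (mod 4611)
2926^8 ≡ 1444^2 = 2085136 ≡ 964 (mod 4611)
2926^11 = 2926^8 · 2926^2 · 2926^1 ≡ 964 · 3460 · 2926 (mod 4611).
Accumulate the product:
964 · 3460 = 3335440 ≡ 1687
1687 · 2926 = 4936162 ≡ 2392

2392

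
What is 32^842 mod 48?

16

842 in binary is 1101001010, i.e. 842 = 512 + 256 + 64 + 8 + 2.
32^1 ≡ 32 (mod 48)
32^2 ≡ 32^2 = 1024 ≡ 16 (mod 48)
32^4 ≡ 16^2 = 256 ≡ 16 (mod 48)
32^8 ≡ 16^2 = 256 ≡ 16 (mod 48)
32^16 ≡ 16^2 = 256 ≡ 16 (mod 48)
32^32 ≡ 16^2 = 256 ≡ 16 (mod 48)
32^64 ≡ 16^2 = 256 ≡ 16 (mod 48)
32^128 ≡ 16^2 = 256 ≡ 16 (mod 48)
32^256 ≡ 16^2 = 256 ≡ 16 (mod 48)
32^512 ≡ 16^2 = 256 ≡ 16 (mod 48)
32^842 = 32^512 × 32^256 × 32^64 × 32^8 × 32^2 ≡ 16 × 16 × 16 × 16 × 16 (mod 48).
Accumulate the product:
16 × 16 = 256 ≡ 16
16 × 16 = 256 ≡ 16
16 × 16 = 256 ≡ 16
16 × 16 = 256 ≡ 16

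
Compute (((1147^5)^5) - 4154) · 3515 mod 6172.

(1147)^5 ≡ 2655 (mod 6172)
(2655)^5 ≡ 1811 (mod 6172)
1811 - 4154 = -2343 ≡ 3829 (mod 6172)
3829 · 3515 = 13458935 ≡ 3975 (mod 6172)

3975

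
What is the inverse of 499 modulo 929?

754

929 = 1×499 + 430
499 = 1×430 + 69
430 = 6×69 + 16
69 = 4×16 + 5
16 = 3×5 + 1
5 = 5×1 + 0
gcd(499, 929) = 1, so the inverse exists.
Bézout: 1 = 94×929 − 175×499.
So 499⁻¹ ≡ −175 ≡ 754 (mod 929).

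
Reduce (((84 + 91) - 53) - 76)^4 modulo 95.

84 + 91 = 175 ≡ 80 (mod 95)
80 - 53 = 27
27 - 76 = -49 ≡ 46 (mod 95)
(46)^4 ≡ 11 (mod 95)

11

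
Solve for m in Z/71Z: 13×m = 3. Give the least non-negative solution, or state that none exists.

33

gcd(13, 71) = 1, so a unique solution mod 71 exists.
13⁻¹ ≡ 11 (mod 71).
m ≡ 11×3 ≡ 33 (mod 71).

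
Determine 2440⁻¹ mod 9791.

7580

9791 = 4*2440 + 31
2440 = 78*31 + 22
31 = 1*22 + 9
22 = 2*9 + 4
9 = 2*4 + 1
4 = 4*1 + 0
gcd(2440, 9791) = 1, so the inverse exists.
Bézout: 1 = 551*9791 − 2211*2440.
So 2440⁻¹ ≡ −2211 ≡ 7580 (mod 9791).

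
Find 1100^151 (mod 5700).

Compute successive squares:
151 in binary is 10010111, i.e. 151 = 128 + 16 + 4 + 2 + 1.
1100^1 ≡ 1100 (mod 5700)
1100^2 ≡ 1100^2 = 1210000 ≡ 1600 (mod 5700)
1100^4 ≡ 1600^2 = 2560000 ≡ 700 (mod 5700)
1100^8 ≡ 700^2 = 490000 ≡ 5500 (mod 5700)
1100^16 ≡ 5500^2 = 30250000 ≡ 100 (mod 5700)
1100^32 ≡ 100^2 = 10000 ≡ 4300 (mod 5700)
1100^64 ≡ 4300^2 = 18490000 ≡ 4900 (mod 5700)
1100^128 ≡ 4900^2 = 24010000 ≡ 1600 (mod 5700)
1100^151 = 1100^128 × 1100^16 × 1100^4 × 1100^2 × 1100^1 ≡ 1600 × 100 × 700 × 1600 × 1100 (mod 5700).
Accumulate the product:
1600 × 100 = 160000 ≡ 400
400 × 700 = 280000 ≡ 700
700 × 1600 = 1120000 ≡ 2800
2800 × 1100 = 3080000 ≡ 2000

2000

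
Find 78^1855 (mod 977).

740

By square-and-multiply:
1855 in binary is 11100111111, i.e. 1855 = 1024 + 512 + 256 + 32 + 16 + 8 + 4 + 2 + 1.
78^1 ≡ 78 (mod 977)
78^2 ≡ 78^2 = 6084 ≡ 222 (mod 977)
78^4 ≡ 222^2 = 49284 ≡ 434 (mod 977)
78^8 ≡ 434^2 = 188356 ≡ 772 (mod 977)
78^16 ≡ 772^2 = 595984 ≡ 14 (mod 977)
78^32 ≡ 14^2 = 196 (mod 977)
78^64 ≡ 196^2 = 38416 ≡ 313 (mod 977)
78^128 ≡ 313^2 = 97969 ≡ 269 (mod 977)
78^256 ≡ 269^2 = 72361 ≡ 63 (mod 977)
78^512 ≡ 63^2 = 3969 ≡ 61 (mod 977)
78^1024 ≡ 61^2 = 3721 ≡ 790 (mod 977)
78^1855 = 78^1024 · 78^512 · 78^256 · 78^32 · 78^16 · 78^8 · 78^4 · 78^2 · 78^1 ≡ 790 · 61 · 63 · 196 · 14 · 772 · 434 · 222 · 78 (mod 977).
Accumulate the product:
790 · 61 = 48190 ≡ 317
317 · 63 = 19971 ≡ 431
431 · 196 = 84476 ≡ 454
454 · 14 = 6356 ≡ 494
494 · 772 = 381368 ≡ 338
338 · 434 = 146692 ≡ 142
142 · 222 = 31524 ≡ 260
260 · 78 = 20280 ≡ 740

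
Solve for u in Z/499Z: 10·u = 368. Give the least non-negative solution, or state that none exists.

gcd(10, 499) = 1, so a unique solution mod 499 exists.
10⁻¹ ≡ 50 (mod 499).
u ≡ 50·368 ≡ 436 (mod 499).

436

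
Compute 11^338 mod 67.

11^1 ≡ 11 (mod 67)
11^2 ≡ 11^2 = 121 ≡ 54 (mod 67)
11^4 ≡ 54^2 = 2916 ≡ 35 (mod 67)
11^8 ≡ 35^2 = 1225 ≡ 19 (mod 67)
11^16 ≡ 19^2 = 361 ≡ 26 (mod 67)
11^32 ≡ 26^2 = 676 ≡ 6 (mod 67)
11^64 ≡ 6^2 = 36 (mod 67)
11^128 ≡ 36^2 = 1296 ≡ 23 (mod 67)
11^256 ≡ 23^2 = 529 ≡ 60 (mod 67)
11^338 = 11^256 × 11^64 × 11^16 × 11^2 ≡ 60 × 36 × 26 × 54 (mod 67).
Accumulate the product:
60 × 36 = 2160 ≡ 16
16 × 26 = 416 ≡ 14
14 × 54 = 756 ≡ 19

19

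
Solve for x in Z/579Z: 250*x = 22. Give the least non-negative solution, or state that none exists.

gcd(250, 579) = 1, so a unique solution mod 579 exists.
250⁻¹ ≡ 535 (mod 579).
x ≡ 535*22 ≡ 190 (mod 579).

190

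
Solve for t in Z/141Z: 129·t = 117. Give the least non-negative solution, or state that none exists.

2

gcd(129, 141) = 3, and 3 | 117, so solutions exist.
Divide through by 3: 43·t ≡ 39 (mod 47).
43⁻¹ ≡ 35 (mod 47).
t ≡ 35·39 ≡ 2 (mod 47).
The smallest non-negative solution is t = 2.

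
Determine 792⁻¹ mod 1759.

Run the extended Euclidean algorithm:
1759 = 2×792 + 175
792 = 4×175 + 92
175 = 1×92 + 83
92 = 1×83 + 9
83 = 9×9 + 2
9 = 4×2 + 1
2 = 2×1 + 0
gcd(792, 1759) = 1, so the inverse exists.
Bézout: 1 = −353×1759 + 784×792.
So 792⁻¹ ≡ 784 (mod 1759).

784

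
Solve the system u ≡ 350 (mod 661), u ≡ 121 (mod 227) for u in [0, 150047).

661⁻¹ mod 227: 661·34 ≡ 1 (mod 227), so 661⁻¹ ≡ 34.
u = 350 + 661·((121 − 350)·34 mod 227) = 350 + 661·159 = 105449.

105449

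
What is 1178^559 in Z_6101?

Compute successive squares:
559 in binary is 1000101111, i.e. 559 = 512 + 32 + 8 + 4 + 2 + 1.
1178^1 ≡ 1178 (mod 6101)
1178^2 ≡ 1178^2 = 1387684 ≡ 2757 (mod 6101)
1178^4 ≡ 2757^2 = 7601049 ≡ 5304 (mod 6101)
1178^8 ≡ 5304^2 = 28132416 ≡ 705 (mod 6101)
1178^16 ≡ 705^2 = 497025 ≡ 2844 (mod 6101)
1178^32 ≡ 2844^2 = 8088336 ≡ 4511 (mod 6101)
1178^64 ≡ 4511^2 = 20349121 ≡ 2286 (mod 6101)
1178^128 ≡ 2286^2 = 5225796 ≡ 3340 (mod 6101)
1178^256 ≡ 3340^2 = 11155600 ≡ 2972 (mod 6101)
1178^512 ≡ 2972^2 = 8832784 ≡ 4637 (mod 6101)
1178^559 = 1178^512 × 1178^32 × 1178^8 × 1178^4 × 1178^2 × 1178^1 ≡ 4637 × 4511 × 705 × 5304 × 2757 × 1178 (mod 6101).
Accumulate the product:
4637 × 4511 = 20917507 ≡ 3279
3279 × 705 = 2311695 ≡ 5517
5517 × 5304 = 29262168 ≡ 1772
1772 × 2757 = 4885404 ≡ 4604
4604 × 1178 = 5423512 ≡ 5824

5824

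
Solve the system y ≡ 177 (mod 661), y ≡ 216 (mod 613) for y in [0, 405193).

661⁻¹ mod 613: 661×447 ≡ 1 (mod 613), so 661⁻¹ ≡ 447.
y = 177 + 661×((216 − 177)×447 mod 613) = 177 + 661×269 = 177986.

177986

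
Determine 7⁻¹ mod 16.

By the extended Euclidean algorithm:
16 = 2·7 + 2
7 = 3·2 + 1
2 = 2·1 + 0
gcd(7, 16) = 1, so the inverse exists.
Back-substitute for 1:
1 = 1·7 − 3·2
  = −3·16 + 7·7
So 7⁻¹ ≡ 7 (mod 16).

7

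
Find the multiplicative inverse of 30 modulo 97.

55

97 = 3·30 + 7
30 = 4·7 + 2
7 = 3·2 + 1
2 = 2·1 + 0
gcd(30, 97) = 1, so the inverse exists.
Back-substitute for 1:
1 = 1·7 − 3·2
  = −3·30 + 13·7
  = 13·97 − 42·30
So 30⁻¹ ≡ −42 ≡ 55 (mod 97).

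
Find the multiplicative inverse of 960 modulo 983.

Run the extended Euclidean algorithm:
983 = 1×960 + 23
960 = 41×23 + 17
23 = 1×17 + 6
17 = 2×6 + 5
6 = 1×5 + 1
5 = 5×1 + 0
gcd(960, 983) = 1, so the inverse exists.
Bézout: 1 = 167×983 − 171×960.
So 960⁻¹ ≡ −171 ≡ 812 (mod 983).

812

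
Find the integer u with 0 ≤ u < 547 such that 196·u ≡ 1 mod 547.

427

Apply the Euclidean algorithm and back-substitute:
547 = 2·196 + 155
196 = 1·155 + 41
155 = 3·41 + 32
41 = 1·32 + 9
32 = 3·9 + 5
9 = 1·5 + 4
5 = 1·4 + 1
4 = 4·1 + 0
gcd(196, 547) = 1, so the inverse exists.
Bézout: 1 = 43·547 − 120·196.
So 196⁻¹ ≡ −120 ≡ 427 (mod 547).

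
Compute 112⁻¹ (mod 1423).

216

Apply the Euclidean algorithm and back-substitute:
1423 = 12*112 + 79
112 = 1*79 + 33
79 = 2*33 + 13
33 = 2*13 + 7
13 = 1*7 + 6
7 = 1*6 + 1
6 = 6*1 + 0
gcd(112, 1423) = 1, so the inverse exists.
Back-substitute for 1:
1 = 1*7 − 1*6
  = −1*13 + 2*7
  = 2*33 − 5*13
  = −5*79 + 12*33
  = 12*112 − 17*79
  = −17*1423 + 216*112
So 112⁻¹ ≡ 216 (mod 1423).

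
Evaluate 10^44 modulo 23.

1

Compute successive squares:
44 in binary is 101100, i.e. 44 = 32 + 8 + 4.
10^1 ≡ 10 (mod 23)
10^2 ≡ 10^2 = 100 ≡ 8 (mod 23)
10^4 ≡ 8^2 = 64 ≡ 18 (mod 23)
10^8 ≡ 18^2 = 324 ≡ 2 (mod 23)
10^16 ≡ 2^2 = 4 (mod 23)
10^32 ≡ 4^2 = 16 (mod 23)
10^44 = 10^32 × 10^8 × 10^4 ≡ 16 × 2 × 18 (mod 23).
Accumulate the product:
16 × 2 = 32 ≡ 9
9 × 18 = 162 ≡ 1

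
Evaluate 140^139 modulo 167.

158

139 in binary is 10001011, i.e. 139 = 128 + 8 + 2 + 1.
140^1 ≡ 140 (mod 167)
140^2 ≡ 140^2 = 19600 ≡ 61 (mod 167)
140^4 ≡ 61^2 = 3721 ≡ 47 (mod 167)
140^8 ≡ 47^2 = 2209 ≡ 38 (mod 167)
140^16 ≡ 38^2 = 1444 ≡ 108 (mod 167)
140^32 ≡ 108^2 = 11664 ≡ 141 (mod 167)
140^64 ≡ 141^2 = 19881 ≡ 8 (mod 167)
140^128 ≡ 8^2 = 64 (mod 167)
140^139 = 140^128 · 140^8 · 140^2 · 140^1 ≡ 64 · 38 · 61 · 140 (mod 167).
Accumulate the product:
64 · 38 = 2432 ≡ 94
94 · 61 = 5734 ≡ 56
56 · 140 = 7840 ≡ 158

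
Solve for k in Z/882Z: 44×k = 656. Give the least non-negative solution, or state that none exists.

55

gcd(44, 882) = 2, and 2 | 656, so solutions exist.
Divide through by 2: 22×k ≡ 328 mod 441.
22⁻¹ ≡ 421 (mod 441).
k ≡ 421×328 ≡ 55 (mod 441).
The smallest non-negative solution is k = 55.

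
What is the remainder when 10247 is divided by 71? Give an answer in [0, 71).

23

10247 = 144*71 + 23, so 10247 ≡ 23 (mod 71).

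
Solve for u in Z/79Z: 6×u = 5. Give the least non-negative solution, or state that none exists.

gcd(6, 79) = 1, so a unique solution mod 79 exists.
6⁻¹ ≡ 66 (mod 79).
u ≡ 66×5 ≡ 14 (mod 79).

14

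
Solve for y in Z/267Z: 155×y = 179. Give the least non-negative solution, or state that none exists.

58

gcd(155, 267) = 1, so a unique solution mod 267 exists.
155⁻¹ ≡ 236 (mod 267).
y ≡ 236×179 ≡ 58 (mod 267).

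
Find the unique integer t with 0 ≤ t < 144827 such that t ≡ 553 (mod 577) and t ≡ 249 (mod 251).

54214

577⁻¹ mod 251: 577*164 ≡ 1 (mod 251), so 577⁻¹ ≡ 164.
t = 553 + 577*((249 − 553)*164 mod 251) = 553 + 577*93 = 54214.
Check: 54214 mod 577 = 553, 54214 mod 251 = 249. ✓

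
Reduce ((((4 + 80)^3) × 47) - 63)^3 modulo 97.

34

4 + 80 = 84
(84)^3 ≡ 34 (mod 97)
34 × 47 = 1598 ≡ 46 (mod 97)
46 - 63 = -17 ≡ 80 (mod 97)
(80)^3 ≡ 34 (mod 97)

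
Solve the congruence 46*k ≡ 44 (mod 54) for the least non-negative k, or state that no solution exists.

gcd(46, 54) = 2, and 2 | 44, so solutions exist.
Divide through by 2: 23*k ≡ 22 mod 27.
23⁻¹ ≡ 20 (mod 27).
k ≡ 20*22 ≡ 8 (mod 27).
The smallest non-negative solution is k = 8.

8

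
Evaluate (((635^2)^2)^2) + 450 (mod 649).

(635)^2 ≡ 196 (mod 649)
(196)^2 ≡ 125 (mod 649)
(125)^2 ≡ 49 (mod 649)
49 + 450 = 499

499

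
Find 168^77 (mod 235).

By square-and-multiply:
168^1 ≡ 168 (mod 235)
168^2 ≡ 168^2 = 28224 ≡ 24 (mod 235)
168^4 ≡ 24^2 = 576 ≡ 106 (mod 235)
168^8 ≡ 106^2 = 11236 ≡ 191 (mod 235)
168^16 ≡ 191^2 = 36481 ≡ 56 (mod 235)
168^32 ≡ 56^2 = 3136 ≡ 81 (mod 235)
168^64 ≡ 81^2 = 6561 ≡ 216 (mod 235)
168^77 = 168^64 · 168^8 · 168^4 · 168^1 ≡ 216 · 191 · 106 · 168 (mod 235).
Accumulate the product:
216 · 191 = 41256 ≡ 131
131 · 106 = 13886 ≡ 21
21 · 168 = 3528 ≡ 3

3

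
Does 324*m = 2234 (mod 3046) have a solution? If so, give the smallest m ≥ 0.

806

gcd(324, 3046) = 2, and 2 | 2234, so solutions exist.
Divide through by 2: 162*m mod 1523 = 1117.
162⁻¹ ≡ 1476 (mod 1523).
m ≡ 1476*1117 ≡ 806 (mod 1523).
The smallest non-negative solution is m = 806.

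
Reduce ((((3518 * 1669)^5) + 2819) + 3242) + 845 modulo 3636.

2102

3518 * 1669 = 5871542 ≡ 3038 (mod 3636)
(3038)^5 ≡ 2468 (mod 3636)
2468 + 2819 = 5287 ≡ 1651 (mod 3636)
1651 + 3242 = 4893 ≡ 1257 (mod 3636)
1257 + 845 = 2102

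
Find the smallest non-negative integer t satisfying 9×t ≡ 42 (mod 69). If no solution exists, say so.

gcd(9, 69) = 3, and 3 | 42, so solutions exist.
Divide through by 3: 3×t mod 23 = 14.
3⁻¹ ≡ 8 (mod 23).
t ≡ 8×14 ≡ 20 (mod 23).
The smallest non-negative solution is t = 20.

20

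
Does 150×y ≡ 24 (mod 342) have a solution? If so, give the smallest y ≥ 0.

gcd(150, 342) = 6, and 6 | 24, so solutions exist.
Divide through by 6: 25×y = 4 (mod 57).
25⁻¹ ≡ 16 (mod 57).
y ≡ 16×4 ≡ 7 (mod 57).
The smallest non-negative solution is y = 7.

7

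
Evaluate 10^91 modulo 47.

33

10^1 ≡ 10 (mod 47)
10^2 ≡ 10^2 = 100 ≡ 6 (mod 47)
10^4 ≡ 6^2 = 36 (mod 47)
10^8 ≡ 36^2 = 1296 ≡ 27 (mod 47)
10^16 ≡ 27^2 = 729 ≡ 24 (mod 47)
10^32 ≡ 24^2 = 576 ≡ 12 (mod 47)
10^64 ≡ 12^2 = 144 ≡ 3 (mod 47)
10^91 = 10^64 * 10^16 * 10^8 * 10^2 * 10^1 ≡ 3 * 24 * 27 * 6 * 10 (mod 47).
Accumulate the product:
3 * 24 = 72 ≡ 25
25 * 27 = 675 ≡ 17
17 * 6 = 102 ≡ 8
8 * 10 = 80 ≡ 33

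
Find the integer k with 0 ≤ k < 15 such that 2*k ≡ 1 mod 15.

8

Run the extended Euclidean algorithm:
15 = 7×2 + 1
2 = 2×1 + 0
gcd(2, 15) = 1, so the inverse exists.
Back-substitute for 1:
1 = 1×15 − 7×2
So 2⁻¹ ≡ −7 ≡ 8 (mod 15).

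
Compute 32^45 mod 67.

32^1 ≡ 32 (mod 67)
32^2 ≡ 32^2 = 1024 ≡ 19 (mod 67)
32^4 ≡ 19^2 = 361 ≡ 26 (mod 67)
32^8 ≡ 26^2 = 676 ≡ 6 (mod 67)
32^16 ≡ 6^2 = 36 (mod 67)
32^32 ≡ 36^2 = 1296 ≡ 23 (mod 67)
32^45 = 32^32 · 32^8 · 32^4 · 32^1 ≡ 23 · 6 · 26 · 32 (mod 67).
Accumulate the product:
23 · 6 = 138 ≡ 4
4 · 26 = 104 ≡ 37
37 · 32 = 1184 ≡ 45

45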